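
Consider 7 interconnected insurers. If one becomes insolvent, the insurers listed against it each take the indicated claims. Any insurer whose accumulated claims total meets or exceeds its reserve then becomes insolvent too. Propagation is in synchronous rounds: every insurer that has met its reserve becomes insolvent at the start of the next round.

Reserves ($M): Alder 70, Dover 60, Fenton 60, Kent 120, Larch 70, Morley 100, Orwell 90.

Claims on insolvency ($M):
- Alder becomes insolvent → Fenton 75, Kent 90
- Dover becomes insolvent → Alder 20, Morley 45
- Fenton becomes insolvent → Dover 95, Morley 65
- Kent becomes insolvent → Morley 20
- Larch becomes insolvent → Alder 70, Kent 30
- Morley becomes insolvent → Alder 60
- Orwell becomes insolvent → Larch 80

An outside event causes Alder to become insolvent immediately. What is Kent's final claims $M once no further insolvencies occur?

Round 1 — Alder becomes insolvent (initial).
  Fenton: +75 → 75 ≥ 60
  Kent: +90 → 90 < 120
Round 2 — Fenton becomes insolvent.
  Dover: +95 → 95 ≥ 60
  Morley: +65 → 65 < 100
Round 3 — Dover becomes insolvent.
  Morley: +45 → 110 ≥ 100
Round 4 — Morley becomes insolvent.
No further insolvencies.

90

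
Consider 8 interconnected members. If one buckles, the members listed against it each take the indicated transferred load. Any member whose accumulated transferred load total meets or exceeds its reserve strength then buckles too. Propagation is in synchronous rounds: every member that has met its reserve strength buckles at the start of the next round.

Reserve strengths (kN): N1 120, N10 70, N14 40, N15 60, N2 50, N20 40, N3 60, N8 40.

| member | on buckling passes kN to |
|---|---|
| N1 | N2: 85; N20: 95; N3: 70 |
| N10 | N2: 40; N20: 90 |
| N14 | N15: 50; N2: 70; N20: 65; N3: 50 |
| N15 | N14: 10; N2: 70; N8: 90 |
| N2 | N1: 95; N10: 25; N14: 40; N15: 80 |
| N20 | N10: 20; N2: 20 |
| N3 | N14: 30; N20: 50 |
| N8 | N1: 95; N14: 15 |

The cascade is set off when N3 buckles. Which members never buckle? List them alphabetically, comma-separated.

N1, N10, N14, N15, N2, N8

Round 1 — N3 buckles (initial).
  N14: +30 → 30 < 40
  N20: +50 → 50 ≥ 40
Round 2 — N20 buckles.
  N10: +20 → 20 < 70
  N2: +20 → 20 < 50
No further bucklings.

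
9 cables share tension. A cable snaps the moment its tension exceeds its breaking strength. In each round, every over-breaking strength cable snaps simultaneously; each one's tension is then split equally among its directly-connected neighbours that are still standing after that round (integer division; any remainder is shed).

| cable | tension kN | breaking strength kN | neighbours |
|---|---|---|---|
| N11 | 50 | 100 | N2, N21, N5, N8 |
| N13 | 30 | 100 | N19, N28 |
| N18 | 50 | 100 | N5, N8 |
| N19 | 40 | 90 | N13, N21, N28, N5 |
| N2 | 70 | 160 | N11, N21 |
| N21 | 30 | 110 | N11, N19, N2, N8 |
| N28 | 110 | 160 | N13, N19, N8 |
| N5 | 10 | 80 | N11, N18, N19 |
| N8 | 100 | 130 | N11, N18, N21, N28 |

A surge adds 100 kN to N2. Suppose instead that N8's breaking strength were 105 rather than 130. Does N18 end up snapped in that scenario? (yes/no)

With N8's breaking strength at 105:
Round 1 — N2 at 170 > 160. N2 snaps.
  N2 sheds 170 kN to N11, N21: 85 each.
    N11: 50+85 = 135 > 100
    N21: 30+85 = 115 > 110
Round 2 — N11, N21 snap.
  N11 sheds 135 kN to N5, N8: 67 each (1 lost).
    N5: 10+67 = 77 ≤ 80
    N8: 100+67 = 167 > 105
  N21 sheds 115 kN to N19, N8: 57 each (1 lost).
    N19: 40+57 = 97 > 90
    N8: 167+57 = 224 > 105
Round 3 — N19, N8 snap.
  N19 sheds 97 kN to N13, N28, N5: 32 each (1 lost).
    N13: 30+32 = 62 ≤ 100
    N28: 110+32 = 142 ≤ 160
    N5: 77+32 = 109 > 80
  N8 sheds 224 kN to N18, N28: 112 each.
    N18: 50+112 = 162 > 100
    N28: 142+112 = 254 > 160
Round 4 — N18, N28, N5 snap.
  N18 sheds 162 kN: no online neighbours, lost.
  N28 sheds 254 kN to N13: 254 each.
    N13: 62+254 = 316 > 100
  N5 sheds 109 kN: no online neighbours, lost.
Round 5 — N13 snaps.
  N13 sheds 316 kN: no online neighbours, lost.
No further breaks.

yes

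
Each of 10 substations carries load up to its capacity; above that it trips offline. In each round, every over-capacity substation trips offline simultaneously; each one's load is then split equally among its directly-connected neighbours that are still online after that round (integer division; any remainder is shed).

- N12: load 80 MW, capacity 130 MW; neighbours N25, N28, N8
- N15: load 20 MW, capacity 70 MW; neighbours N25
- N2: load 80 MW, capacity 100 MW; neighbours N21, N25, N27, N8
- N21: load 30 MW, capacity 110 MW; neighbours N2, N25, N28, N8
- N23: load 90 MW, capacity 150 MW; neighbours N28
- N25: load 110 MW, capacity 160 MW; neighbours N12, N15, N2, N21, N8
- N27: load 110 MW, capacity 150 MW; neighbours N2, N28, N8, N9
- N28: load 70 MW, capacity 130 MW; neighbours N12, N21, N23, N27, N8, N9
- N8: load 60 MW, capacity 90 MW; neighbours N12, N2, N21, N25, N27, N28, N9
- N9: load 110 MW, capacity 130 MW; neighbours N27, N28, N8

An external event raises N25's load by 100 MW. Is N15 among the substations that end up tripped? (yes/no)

no

Round 1 — N25 at 210 > 160. N25 trips offline.
  N25 sheds 210 MW to N12, N15, N2, N21, N8: 42 each.
    N12: 80+42 = 122 ≤ 130
    N15: 20+42 = 62 ≤ 70
    N2: 80+42 = 122 > 100
    N21: 30+42 = 72 ≤ 110
    N8: 60+42 = 102 > 90
Round 2 — N2, N8 trip offline.
  N2 sheds 122 MW to N21, N27: 61 each.
    N21: 72+61 = 133 > 110
    N27: 110+61 = 171 > 150
  N8 sheds 102 MW to N12, N21, N27, N28, N9: 20 each (2 lost).
    N12: 122+20 = 142 > 130
    N21: 133+20 = 153 > 110
    N27: 171+20 = 191 > 150
    N28: 70+20 = 90 ≤ 130
    N9: 110+20 = 130 ≤ 130
Round 3 — N12, N21, N27 trip offline.
  N12 sheds 142 MW to N28: 142 each.
    N28: 90+142 = 232 > 130
  N21 sheds 153 MW to N28: 153 each.
    N28: 232+153 = 385 > 130
  N27 sheds 191 MW to N28, N9: 95 each (1 lost).
    N28: 385+95 = 480 > 130
    N9: 130+95 = 225 > 130
Round 4 — N28, N9 trip offline.
  N28 sheds 480 MW to N23: 480 each.
    N23: 90+480 = 570 > 150
  N9 sheds 225 MW: no online neighbours, lost.
Round 5 — N23 trips offline.
  N23 sheds 570 MW: no online neighbours, lost.
No further trips.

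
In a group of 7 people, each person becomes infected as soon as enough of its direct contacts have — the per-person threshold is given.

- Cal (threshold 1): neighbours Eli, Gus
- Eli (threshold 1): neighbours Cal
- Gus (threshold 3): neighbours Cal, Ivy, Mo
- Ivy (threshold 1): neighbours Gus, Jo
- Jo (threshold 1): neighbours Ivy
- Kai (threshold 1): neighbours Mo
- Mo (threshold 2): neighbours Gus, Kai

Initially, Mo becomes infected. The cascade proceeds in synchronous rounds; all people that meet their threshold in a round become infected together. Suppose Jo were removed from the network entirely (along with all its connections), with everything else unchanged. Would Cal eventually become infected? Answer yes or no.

no

With Jo removed:
Round 1 — Mo becomes infected (initial).
Round 2 — checking thresholds:
  Gus: 1 of 3 neighbours < 3, holds.
  Kai: 1 of 1 neighbours ≥ 1, becomes infected.
Round 3 — no new infections; cascade stops.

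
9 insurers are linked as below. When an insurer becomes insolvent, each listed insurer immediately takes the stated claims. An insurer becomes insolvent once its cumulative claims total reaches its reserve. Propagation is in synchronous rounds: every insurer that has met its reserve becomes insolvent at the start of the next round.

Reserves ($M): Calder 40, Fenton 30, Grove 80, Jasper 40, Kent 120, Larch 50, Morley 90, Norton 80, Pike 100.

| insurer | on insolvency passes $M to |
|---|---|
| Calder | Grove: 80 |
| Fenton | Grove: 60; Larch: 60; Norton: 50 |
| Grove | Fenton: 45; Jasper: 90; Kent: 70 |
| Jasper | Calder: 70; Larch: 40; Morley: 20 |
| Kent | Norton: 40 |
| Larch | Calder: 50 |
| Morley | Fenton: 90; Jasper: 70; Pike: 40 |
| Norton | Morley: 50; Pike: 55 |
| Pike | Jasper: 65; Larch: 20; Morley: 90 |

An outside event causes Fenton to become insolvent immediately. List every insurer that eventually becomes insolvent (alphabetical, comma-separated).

Calder, Fenton, Grove, Jasper, Larch

Round 1 — Fenton becomes insolvent (initial).
  Grove: +60 → 60 < 80
  Larch: +60 → 60 ≥ 50
  Norton: +50 → 50 < 80
Round 2 — Larch becomes insolvent.
  Calder: +50 → 50 ≥ 40
Round 3 — Calder becomes insolvent.
  Grove: +80 → 140 ≥ 80
Round 4 — Grove becomes insolvent.
  Jasper: +90 → 90 ≥ 40
  Kent: +70 → 70 < 120
Round 5 — Jasper becomes insolvent.
  Morley: +20 → 20 < 90
No further insolvencies.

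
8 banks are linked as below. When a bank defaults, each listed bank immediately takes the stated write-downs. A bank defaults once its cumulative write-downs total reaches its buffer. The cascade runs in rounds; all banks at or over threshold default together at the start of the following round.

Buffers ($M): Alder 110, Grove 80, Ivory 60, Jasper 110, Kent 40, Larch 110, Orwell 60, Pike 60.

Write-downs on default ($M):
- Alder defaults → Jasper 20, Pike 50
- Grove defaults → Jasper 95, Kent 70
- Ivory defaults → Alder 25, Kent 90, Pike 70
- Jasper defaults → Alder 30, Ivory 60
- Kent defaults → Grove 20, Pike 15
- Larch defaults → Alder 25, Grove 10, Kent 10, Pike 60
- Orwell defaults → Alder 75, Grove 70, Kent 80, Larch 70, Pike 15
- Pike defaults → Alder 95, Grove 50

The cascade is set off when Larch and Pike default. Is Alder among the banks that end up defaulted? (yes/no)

yes

Round 1 — Larch, Pike default (initial).
  Alder: +25+95 → 120 ≥ 110
  Grove: +10+50 → 60 < 80
  Kent: +10 → 10 < 40
Round 2 — Alder defaults.
  Jasper: +20 → 20 < 110
No further defaults.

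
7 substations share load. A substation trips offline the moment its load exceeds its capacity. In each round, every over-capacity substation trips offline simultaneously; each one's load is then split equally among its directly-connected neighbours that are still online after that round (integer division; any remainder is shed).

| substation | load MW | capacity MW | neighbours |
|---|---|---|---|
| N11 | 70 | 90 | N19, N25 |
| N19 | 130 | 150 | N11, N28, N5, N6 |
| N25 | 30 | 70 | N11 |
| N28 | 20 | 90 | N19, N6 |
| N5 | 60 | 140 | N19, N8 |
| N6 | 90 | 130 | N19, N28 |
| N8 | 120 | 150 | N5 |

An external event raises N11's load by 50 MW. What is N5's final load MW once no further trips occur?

123

Round 1 — N11 at 120 > 90. N11 trips offline.
  N11 sheds 120 MW to N19, N25: 60 each.
    N19: 130+60 = 190 > 150
    N25: 30+60 = 90 > 70
Round 2 — N19, N25 trip offline.
  N19 sheds 190 MW to N28, N5, N6: 63 each (1 lost).
    N28: 20+63 = 83 ≤ 90
    N5: 60+63 = 123 ≤ 140
    N6: 90+63 = 153 > 130
  N25 sheds 90 MW: no online neighbours, lost.
Round 3 — N6 trips offline.
  N6 sheds 153 MW to N28: 153 each.
    N28: 83+153 = 236 > 90
Round 4 — N28 trips offline.
  N28 sheds 236 MW: no online neighbours, lost.
No further trips.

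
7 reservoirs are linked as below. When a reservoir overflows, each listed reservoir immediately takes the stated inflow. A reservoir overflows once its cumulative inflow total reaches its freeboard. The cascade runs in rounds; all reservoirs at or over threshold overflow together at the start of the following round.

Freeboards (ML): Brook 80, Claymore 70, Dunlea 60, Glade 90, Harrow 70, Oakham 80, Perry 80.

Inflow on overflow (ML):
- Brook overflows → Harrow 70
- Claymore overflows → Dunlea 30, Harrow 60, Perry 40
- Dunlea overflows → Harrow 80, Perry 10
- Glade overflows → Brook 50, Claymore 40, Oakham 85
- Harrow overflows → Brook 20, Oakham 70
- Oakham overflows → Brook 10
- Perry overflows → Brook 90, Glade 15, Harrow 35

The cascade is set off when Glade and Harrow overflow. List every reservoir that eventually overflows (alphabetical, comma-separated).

Brook, Glade, Harrow, Oakham

Round 1 — Glade, Harrow overflow (initial).
  Brook: +50+20 → 70 < 80
  Claymore: +40 → 40 < 70
  Oakham: +85+70 → 155 ≥ 80
Round 2 — Oakham overflows.
  Brook: +10 → 80 ≥ 80
Round 3 — Brook overflows.
No further overflows.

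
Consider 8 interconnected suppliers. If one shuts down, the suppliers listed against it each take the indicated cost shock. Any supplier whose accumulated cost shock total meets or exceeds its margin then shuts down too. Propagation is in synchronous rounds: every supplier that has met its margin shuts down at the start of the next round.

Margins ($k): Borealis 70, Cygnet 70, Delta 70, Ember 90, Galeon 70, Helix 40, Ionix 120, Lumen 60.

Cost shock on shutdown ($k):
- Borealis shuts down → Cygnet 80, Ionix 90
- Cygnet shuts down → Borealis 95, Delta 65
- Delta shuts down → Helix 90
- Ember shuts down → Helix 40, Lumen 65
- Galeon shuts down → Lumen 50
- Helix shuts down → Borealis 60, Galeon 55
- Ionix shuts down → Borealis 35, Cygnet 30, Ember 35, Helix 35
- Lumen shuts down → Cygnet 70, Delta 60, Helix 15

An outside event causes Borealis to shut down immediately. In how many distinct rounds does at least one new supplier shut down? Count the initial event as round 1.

2

Round 1 — Borealis shuts down (initial).
  Cygnet: +80 → 80 ≥ 70
  Ionix: +90 → 90 < 120
Round 2 — Cygnet shuts down.
  Delta: +65 → 65 < 70
No further shutdowns.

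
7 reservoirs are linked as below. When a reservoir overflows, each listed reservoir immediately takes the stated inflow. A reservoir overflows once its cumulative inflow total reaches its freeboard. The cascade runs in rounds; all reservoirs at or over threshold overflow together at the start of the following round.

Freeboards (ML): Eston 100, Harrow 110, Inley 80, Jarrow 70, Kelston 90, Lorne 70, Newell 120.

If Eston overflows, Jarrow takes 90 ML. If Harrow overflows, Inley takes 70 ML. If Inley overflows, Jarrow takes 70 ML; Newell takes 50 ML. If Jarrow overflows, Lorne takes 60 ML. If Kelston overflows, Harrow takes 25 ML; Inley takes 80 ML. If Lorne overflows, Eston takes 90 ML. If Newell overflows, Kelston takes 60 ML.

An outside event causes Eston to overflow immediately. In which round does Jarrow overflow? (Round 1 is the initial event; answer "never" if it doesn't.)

Round 1 — Eston overflows (initial).
  Jarrow: +90 → 90 ≥ 70
Round 2 — Jarrow overflows.
  Lorne: +60 → 60 < 70
No further overflows.

2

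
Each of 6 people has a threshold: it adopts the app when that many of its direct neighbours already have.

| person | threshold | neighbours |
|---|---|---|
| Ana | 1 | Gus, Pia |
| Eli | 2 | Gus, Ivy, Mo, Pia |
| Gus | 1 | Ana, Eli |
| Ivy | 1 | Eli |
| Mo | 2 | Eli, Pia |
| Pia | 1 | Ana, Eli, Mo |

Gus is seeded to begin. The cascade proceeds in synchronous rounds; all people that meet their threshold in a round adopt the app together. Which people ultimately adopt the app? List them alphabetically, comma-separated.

Ana, Eli, Gus, Ivy, Mo, Pia

Round 1 — Gus adopts the app (initial).
Round 2 — checking thresholds:
  Ana: 1 of 2 neighbours ≥ 1, adopts the app.
  Eli: 1 of 4 neighbours < 2, holds.
Round 3 — checking thresholds:
  Eli: 1 of 4 neighbours < 2, holds.
  Pia: 1 of 3 neighbours ≥ 1, adopts the app.
Round 4 — checking thresholds:
  Eli: 2 of 4 neighbours ≥ 2, adopts the app.
  Mo: 1 of 2 neighbours < 2, holds.
Round 5 — checking thresholds:
  Ivy: 1 of 1 neighbours ≥ 1, adopts the app.
  Mo: 2 of 2 neighbours ≥ 2, adopts the app.
Round 6 — no new adoptions; cascade stops.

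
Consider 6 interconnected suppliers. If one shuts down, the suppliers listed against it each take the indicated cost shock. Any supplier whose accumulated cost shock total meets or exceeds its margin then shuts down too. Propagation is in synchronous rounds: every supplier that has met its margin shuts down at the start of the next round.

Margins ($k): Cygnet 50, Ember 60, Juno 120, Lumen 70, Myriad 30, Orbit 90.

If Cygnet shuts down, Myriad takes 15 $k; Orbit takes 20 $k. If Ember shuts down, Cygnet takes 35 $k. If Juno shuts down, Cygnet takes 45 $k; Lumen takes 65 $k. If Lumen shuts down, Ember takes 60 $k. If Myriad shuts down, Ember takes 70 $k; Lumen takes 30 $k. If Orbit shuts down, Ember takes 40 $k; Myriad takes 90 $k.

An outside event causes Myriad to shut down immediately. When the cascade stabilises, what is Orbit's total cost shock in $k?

0

Round 1 — Myriad shuts down (initial).
  Ember: +70 → 70 ≥ 60
  Lumen: +30 → 30 < 70
Round 2 — Ember shuts down.
  Cygnet: +35 → 35 < 50
No further shutdowns.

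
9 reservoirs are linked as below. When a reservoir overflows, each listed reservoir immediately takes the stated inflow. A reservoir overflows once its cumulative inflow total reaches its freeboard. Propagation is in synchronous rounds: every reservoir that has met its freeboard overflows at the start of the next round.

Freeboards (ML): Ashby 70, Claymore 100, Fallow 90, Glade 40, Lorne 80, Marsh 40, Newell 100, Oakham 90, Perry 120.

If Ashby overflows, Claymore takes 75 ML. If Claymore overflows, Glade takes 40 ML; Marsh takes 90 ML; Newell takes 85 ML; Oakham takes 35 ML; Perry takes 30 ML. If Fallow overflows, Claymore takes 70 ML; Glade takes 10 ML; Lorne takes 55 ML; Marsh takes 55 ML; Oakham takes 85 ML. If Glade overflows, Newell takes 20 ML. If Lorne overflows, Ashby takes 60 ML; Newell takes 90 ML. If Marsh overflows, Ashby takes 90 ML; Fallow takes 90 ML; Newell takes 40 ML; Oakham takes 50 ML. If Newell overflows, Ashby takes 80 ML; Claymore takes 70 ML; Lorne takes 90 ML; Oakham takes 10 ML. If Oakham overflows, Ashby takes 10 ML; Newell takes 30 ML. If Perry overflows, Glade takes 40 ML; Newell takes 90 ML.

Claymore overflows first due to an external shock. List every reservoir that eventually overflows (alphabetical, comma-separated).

Round 1 — Claymore overflows (initial).
  Glade: +40 → 40 ≥ 40
  Marsh: +90 → 90 ≥ 40
  Newell: +85 → 85 < 100
  Oakham: +35 → 35 < 90
  Perry: +30 → 30 < 120
Round 2 — Glade, Marsh overflow.
  Ashby: +90 → 90 ≥ 70
  Fallow: +90 → 90 ≥ 90
  Newell: +20+40 → 145 ≥ 100
  Oakham: +50 → 85 < 90
Round 3 — Ashby, Fallow, Newell overflow.
  Lorne: +55+90 → 145 ≥ 80
  Oakham: +85+10 → 180 ≥ 90
Round 4 — Lorne, Oakham overflow.
No further overflows.

Ashby, Claymore, Fallow, Glade, Lorne, Marsh, Newell, Oakham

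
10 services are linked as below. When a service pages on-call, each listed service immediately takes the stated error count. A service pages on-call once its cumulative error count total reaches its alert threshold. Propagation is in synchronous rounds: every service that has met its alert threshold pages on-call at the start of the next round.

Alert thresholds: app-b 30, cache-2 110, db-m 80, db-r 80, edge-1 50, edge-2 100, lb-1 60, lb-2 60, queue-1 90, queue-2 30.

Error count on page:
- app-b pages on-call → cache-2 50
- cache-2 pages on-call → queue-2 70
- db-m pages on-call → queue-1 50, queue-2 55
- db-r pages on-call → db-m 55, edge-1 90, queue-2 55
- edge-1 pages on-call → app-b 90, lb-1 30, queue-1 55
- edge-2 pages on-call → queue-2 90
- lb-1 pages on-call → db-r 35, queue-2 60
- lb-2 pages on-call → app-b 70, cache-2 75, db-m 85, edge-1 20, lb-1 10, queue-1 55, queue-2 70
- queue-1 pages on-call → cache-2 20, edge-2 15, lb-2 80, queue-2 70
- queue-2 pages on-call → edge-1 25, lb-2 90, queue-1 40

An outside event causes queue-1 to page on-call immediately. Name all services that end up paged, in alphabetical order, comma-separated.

app-b, cache-2, db-m, lb-2, queue-1, queue-2

Round 1 — queue-1 pages on-call (initial).
  cache-2: +20 → 20 < 110
  edge-2: +15 → 15 < 100
  lb-2: +80 → 80 ≥ 60
  queue-2: +70 → 70 ≥ 30
Round 2 — lb-2, queue-2 page on-call.
  app-b: +70 → 70 ≥ 30
  cache-2: +75 → 95 < 110
  db-m: +85 → 85 ≥ 80
  edge-1: +20+25 → 45 < 50
  lb-1: +10 → 10 < 60
Round 3 — app-b, db-m page on-call.
  cache-2: +50 → 145 ≥ 110
Round 4 — cache-2 pages on-call.
No further pages.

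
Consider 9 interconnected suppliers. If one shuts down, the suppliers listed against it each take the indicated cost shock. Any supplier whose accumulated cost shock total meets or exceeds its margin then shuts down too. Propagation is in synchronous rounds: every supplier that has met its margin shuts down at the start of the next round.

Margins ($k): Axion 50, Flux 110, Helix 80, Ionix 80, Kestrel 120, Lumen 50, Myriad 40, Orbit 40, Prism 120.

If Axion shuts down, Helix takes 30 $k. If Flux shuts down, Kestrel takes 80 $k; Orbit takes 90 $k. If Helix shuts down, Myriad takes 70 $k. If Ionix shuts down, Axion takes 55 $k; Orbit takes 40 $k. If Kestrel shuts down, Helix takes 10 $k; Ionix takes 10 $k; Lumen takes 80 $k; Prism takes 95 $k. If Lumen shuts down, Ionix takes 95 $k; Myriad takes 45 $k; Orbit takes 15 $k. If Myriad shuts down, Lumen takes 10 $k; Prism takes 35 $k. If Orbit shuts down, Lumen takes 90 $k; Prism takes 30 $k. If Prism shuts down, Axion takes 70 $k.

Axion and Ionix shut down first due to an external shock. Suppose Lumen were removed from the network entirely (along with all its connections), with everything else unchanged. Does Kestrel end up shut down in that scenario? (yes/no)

With Lumen removed:
Round 1 — Axion, Ionix shut down (initial).
  Helix: +30 → 30 < 80
  Orbit: +40 → 40 ≥ 40
Round 2 — Orbit shuts down.
  Prism: +30 → 30 < 120
No further shutdowns.

no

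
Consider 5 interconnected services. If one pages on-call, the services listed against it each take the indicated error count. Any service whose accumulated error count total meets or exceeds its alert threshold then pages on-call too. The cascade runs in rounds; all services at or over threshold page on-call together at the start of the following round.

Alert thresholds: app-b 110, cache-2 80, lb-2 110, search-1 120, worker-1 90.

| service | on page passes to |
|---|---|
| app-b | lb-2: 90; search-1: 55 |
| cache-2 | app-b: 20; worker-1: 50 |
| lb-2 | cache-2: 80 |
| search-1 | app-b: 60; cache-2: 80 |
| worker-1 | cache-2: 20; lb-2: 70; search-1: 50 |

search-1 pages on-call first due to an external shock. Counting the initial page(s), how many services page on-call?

Round 1 — search-1 pages on-call (initial).
  app-b: +60 → 60 < 110
  cache-2: +80 → 80 ≥ 80
Round 2 — cache-2 pages on-call.
  app-b: +20 → 80 < 110
  worker-1: +50 → 50 < 90
No further pages.

2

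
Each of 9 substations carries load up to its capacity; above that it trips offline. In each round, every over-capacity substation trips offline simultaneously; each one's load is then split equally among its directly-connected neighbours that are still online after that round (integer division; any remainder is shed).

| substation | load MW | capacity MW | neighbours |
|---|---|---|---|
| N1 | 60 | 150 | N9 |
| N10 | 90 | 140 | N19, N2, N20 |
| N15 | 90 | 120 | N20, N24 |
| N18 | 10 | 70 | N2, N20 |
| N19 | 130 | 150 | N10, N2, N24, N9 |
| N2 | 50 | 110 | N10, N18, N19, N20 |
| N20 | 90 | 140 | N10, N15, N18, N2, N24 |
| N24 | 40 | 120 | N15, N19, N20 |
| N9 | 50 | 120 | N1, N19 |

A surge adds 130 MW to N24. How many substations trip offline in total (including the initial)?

Round 1 — N24 at 170 > 120. N24 trips offline.
  N24 sheds 170 MW to N15, N19, N20: 56 each (2 lost).
    N15: 90+56 = 146 > 120
    N19: 130+56 = 186 > 150
    N20: 90+56 = 146 > 140
Round 2 — N15, N19, N20 trip offline.
  N15 sheds 146 MW: no online neighbours, lost.
  N19 sheds 186 MW to N10, N2, N9: 62 each.
    N10: 90+62 = 152 > 140
    N2: 50+62 = 112 > 110
    N9: 50+62 = 112 ≤ 120
  N20 sheds 146 MW to N10, N18, N2: 48 each (2 lost).
    N10: 152+48 = 200 > 140
    N18: 10+48 = 58 ≤ 70
    N2: 112+48 = 160 > 110
Round 3 — N10, N2 trip offline.
  N10 sheds 200 MW: no online neighbours, lost.
  N2 sheds 160 MW to N18: 160 each.
    N18: 58+160 = 218 > 70
Round 4 — N18 trips offline.
  N18 sheds 218 MW: no online neighbours, lost.
No further trips.

7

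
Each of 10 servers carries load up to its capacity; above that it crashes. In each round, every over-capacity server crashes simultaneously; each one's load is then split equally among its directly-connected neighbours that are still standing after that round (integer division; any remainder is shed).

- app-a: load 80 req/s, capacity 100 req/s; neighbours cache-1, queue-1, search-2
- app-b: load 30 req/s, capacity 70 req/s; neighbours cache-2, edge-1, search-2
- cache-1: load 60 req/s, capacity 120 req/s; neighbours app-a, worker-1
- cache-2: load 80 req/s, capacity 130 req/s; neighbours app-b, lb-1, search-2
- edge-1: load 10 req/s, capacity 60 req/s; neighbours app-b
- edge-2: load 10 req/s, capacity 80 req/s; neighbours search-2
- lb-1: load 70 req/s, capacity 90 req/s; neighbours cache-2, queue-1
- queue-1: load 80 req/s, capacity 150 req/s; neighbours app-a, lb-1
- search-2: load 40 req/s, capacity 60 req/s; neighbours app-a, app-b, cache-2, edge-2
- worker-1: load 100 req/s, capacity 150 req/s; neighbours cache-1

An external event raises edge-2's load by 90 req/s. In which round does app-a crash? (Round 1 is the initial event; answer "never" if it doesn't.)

Round 1 — edge-2 at 100 > 80. edge-2 crashes.
  edge-2 sheds 100 req/s to search-2: 100 each.
    search-2: 40+100 = 140 > 60
Round 2 — search-2 crashes.
  search-2 sheds 140 req/s to app-a, app-b, cache-2: 46 each (2 lost).
    app-a: 80+46 = 126 > 100
    app-b: 30+46 = 76 > 70
    cache-2: 80+46 = 126 ≤ 130
Round 3 — app-a, app-b crash.
  app-a sheds 126 req/s to cache-1, queue-1: 63 each.
    cache-1: 60+63 = 123 > 120
    queue-1: 80+63 = 143 ≤ 150
  app-b sheds 76 req/s to cache-2, edge-1: 38 each.
    cache-2: 126+38 = 164 > 130
    edge-1: 10+38 = 48 ≤ 60
Round 4 — cache-1, cache-2 crash.
  cache-1 sheds 123 req/s to worker-1: 123 each.
    worker-1: 100+123 = 223 > 150
  cache-2 sheds 164 req/s to lb-1: 164 each.
    lb-1: 70+164 = 234 > 90
Round 5 — lb-1, worker-1 crash.
  lb-1 sheds 234 req/s to queue-1: 234 each.
    queue-1: 143+234 = 377 > 150
  worker-1 sheds 223 req/s: no online neighbours, lost.
Round 6 — queue-1 crashes.
  queue-1 sheds 377 req/s: no online neighbours, lost.
No further crashes.

3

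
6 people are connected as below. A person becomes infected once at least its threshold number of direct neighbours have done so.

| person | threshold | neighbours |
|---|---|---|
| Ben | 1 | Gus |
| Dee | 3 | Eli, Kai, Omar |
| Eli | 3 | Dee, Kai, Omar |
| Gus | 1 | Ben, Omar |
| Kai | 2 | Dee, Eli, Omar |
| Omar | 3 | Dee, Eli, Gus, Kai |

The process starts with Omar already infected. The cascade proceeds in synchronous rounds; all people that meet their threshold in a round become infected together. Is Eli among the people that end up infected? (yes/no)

no

Round 1 — Omar becomes infected (initial).
Round 2 — checking thresholds:
  Dee: 1 of 3 neighbours < 3, below threshold.
  Eli: 1 of 3 neighbours < 3, below threshold.
  Gus: 1 of 2 neighbours ≥ 1, becomes infected.
  Kai: 1 of 3 neighbours < 2, below threshold.
Round 3 — checking thresholds:
  Ben: 1 of 1 neighbours ≥ 1, becomes infected.
  Dee: 1 of 3 neighbours < 3, below threshold.
  Eli: 1 of 3 neighbours < 3, below threshold.
  Kai: 1 of 3 neighbours < 2, below threshold.
Round 4 — no new infections; cascade stops.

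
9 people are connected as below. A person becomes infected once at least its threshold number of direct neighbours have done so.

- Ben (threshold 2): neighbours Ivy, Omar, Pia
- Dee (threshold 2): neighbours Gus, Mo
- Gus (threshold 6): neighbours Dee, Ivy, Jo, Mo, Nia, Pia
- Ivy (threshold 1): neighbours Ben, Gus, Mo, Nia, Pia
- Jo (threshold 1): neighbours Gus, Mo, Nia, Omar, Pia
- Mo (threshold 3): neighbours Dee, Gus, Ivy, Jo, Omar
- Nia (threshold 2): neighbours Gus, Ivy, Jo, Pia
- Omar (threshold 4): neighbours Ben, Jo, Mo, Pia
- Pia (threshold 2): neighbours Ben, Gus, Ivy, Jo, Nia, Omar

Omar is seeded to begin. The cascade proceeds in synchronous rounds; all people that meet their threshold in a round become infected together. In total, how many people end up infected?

7

Round 1 — Omar becomes infected (initial).
Round 2 — checking thresholds:
  Ben: 1 of 3 neighbours < 2, holds.
  Jo: 1 of 5 neighbours ≥ 1, becomes infected.
  Mo: 1 of 5 neighbours < 3, holds.
  Pia: 1 of 6 neighbours < 2, holds.
Round 3 — checking thresholds:
  Ben: 1 of 3 neighbours < 2, holds.
  Gus: 1 of 6 neighbours < 6, holds.
  Mo: 2 of 5 neighbours < 3, holds.
  Nia: 1 of 4 neighbours < 2, holds.
  Pia: 2 of 6 neighbours ≥ 2, becomes infected.
Round 4 — checking thresholds:
  Ben: 2 of 3 neighbours ≥ 2, becomes infected.
  Gus: 2 of 6 neighbours < 6, holds.
  Ivy: 1 of 5 neighbours ≥ 1, becomes infected.
  Mo: 2 of 5 neighbours < 3, holds.
  Nia: 2 of 4 neighbours ≥ 2, becomes infected.
Round 5 — checking thresholds:
  Gus: 4 of 6 neighbours < 6, holds.
  Mo: 3 of 5 neighbours ≥ 3, becomes infected.
Round 6 — no new infections; cascade stops.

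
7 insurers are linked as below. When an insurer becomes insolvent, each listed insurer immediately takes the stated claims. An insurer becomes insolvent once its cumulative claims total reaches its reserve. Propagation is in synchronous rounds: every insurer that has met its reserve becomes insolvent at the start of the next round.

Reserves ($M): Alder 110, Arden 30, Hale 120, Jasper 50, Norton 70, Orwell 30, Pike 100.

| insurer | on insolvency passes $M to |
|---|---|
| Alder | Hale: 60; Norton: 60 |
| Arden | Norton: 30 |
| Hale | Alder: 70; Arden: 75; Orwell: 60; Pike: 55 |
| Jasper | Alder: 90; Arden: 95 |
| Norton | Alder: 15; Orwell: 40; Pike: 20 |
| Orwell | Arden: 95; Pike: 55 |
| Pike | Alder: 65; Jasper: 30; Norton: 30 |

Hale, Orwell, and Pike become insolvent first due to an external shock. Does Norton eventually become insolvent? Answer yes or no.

yes

Round 1 — Hale, Orwell, Pike become insolvent (initial).
  Alder: +70+65 → 135 ≥ 110
  Arden: +75+95 → 170 ≥ 30
  Jasper: +30 → 30 < 50
  Norton: +30 → 30 < 70
Round 2 — Alder, Arden become insolvent.
  Norton: +60+30 → 120 ≥ 70
Round 3 — Norton becomes insolvent.
No further insolvencies.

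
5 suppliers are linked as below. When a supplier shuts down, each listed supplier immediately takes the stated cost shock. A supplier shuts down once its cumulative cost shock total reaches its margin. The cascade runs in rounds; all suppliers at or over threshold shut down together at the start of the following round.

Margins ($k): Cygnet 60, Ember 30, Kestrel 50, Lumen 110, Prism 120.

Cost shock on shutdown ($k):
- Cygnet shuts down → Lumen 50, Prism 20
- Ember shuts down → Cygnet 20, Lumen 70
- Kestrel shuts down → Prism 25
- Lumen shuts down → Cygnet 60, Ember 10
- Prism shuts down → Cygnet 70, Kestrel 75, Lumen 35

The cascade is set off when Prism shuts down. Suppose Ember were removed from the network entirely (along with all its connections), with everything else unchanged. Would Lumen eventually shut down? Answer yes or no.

no

With Ember removed:
Round 1 — Prism shuts down (initial).
  Cygnet: +70 → 70 ≥ 60
  Kestrel: +75 → 75 ≥ 50
  Lumen: +35 → 35 < 110
Round 2 — Cygnet, Kestrel shut down.
  Lumen: +50 → 85 < 110
No further shutdowns.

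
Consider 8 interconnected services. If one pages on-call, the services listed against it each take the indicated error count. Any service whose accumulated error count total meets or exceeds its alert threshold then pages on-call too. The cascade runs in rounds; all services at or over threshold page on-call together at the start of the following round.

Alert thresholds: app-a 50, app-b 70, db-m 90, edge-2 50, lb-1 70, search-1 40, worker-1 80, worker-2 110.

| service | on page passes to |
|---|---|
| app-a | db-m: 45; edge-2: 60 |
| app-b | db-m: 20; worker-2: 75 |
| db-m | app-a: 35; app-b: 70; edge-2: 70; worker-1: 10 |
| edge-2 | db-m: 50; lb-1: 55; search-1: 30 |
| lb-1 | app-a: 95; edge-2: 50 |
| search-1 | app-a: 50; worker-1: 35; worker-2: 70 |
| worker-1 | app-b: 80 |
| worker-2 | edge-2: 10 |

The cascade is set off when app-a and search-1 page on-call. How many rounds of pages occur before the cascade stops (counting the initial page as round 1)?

Round 1 — app-a, search-1 page on-call (initial).
  db-m: +45 → 45 < 90
  edge-2: +60 → 60 ≥ 50
  worker-1: +35 → 35 < 80
  worker-2: +70 → 70 < 110
Round 2 — edge-2 pages on-call.
  db-m: +50 → 95 ≥ 90
  lb-1: +55 → 55 < 70
Round 3 — db-m pages on-call.
  app-b: +70 → 70 ≥ 70
  worker-1: +10 → 45 < 80
Round 4 — app-b pages on-call.
  worker-2: +75 → 145 ≥ 110
Round 5 — worker-2 pages on-call.
No further pages.

5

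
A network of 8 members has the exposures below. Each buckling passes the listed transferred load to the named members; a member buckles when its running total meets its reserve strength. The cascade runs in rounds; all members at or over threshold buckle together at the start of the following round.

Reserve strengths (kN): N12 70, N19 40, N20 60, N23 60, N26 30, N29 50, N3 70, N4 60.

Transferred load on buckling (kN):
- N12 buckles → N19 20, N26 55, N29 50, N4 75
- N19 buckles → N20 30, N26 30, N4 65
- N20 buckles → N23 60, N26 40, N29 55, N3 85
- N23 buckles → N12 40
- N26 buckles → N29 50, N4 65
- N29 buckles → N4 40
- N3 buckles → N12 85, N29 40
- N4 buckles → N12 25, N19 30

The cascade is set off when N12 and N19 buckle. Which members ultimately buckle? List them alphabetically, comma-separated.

N12, N19, N26, N29, N4

Round 1 — N12, N19 buckle (initial).
  N20: +30 → 30 < 60
  N26: +55+30 → 85 ≥ 30
  N29: +50 → 50 ≥ 50
  N4: +75+65 → 140 ≥ 60
Round 2 — N26, N29, N4 buckle.
No further bucklings.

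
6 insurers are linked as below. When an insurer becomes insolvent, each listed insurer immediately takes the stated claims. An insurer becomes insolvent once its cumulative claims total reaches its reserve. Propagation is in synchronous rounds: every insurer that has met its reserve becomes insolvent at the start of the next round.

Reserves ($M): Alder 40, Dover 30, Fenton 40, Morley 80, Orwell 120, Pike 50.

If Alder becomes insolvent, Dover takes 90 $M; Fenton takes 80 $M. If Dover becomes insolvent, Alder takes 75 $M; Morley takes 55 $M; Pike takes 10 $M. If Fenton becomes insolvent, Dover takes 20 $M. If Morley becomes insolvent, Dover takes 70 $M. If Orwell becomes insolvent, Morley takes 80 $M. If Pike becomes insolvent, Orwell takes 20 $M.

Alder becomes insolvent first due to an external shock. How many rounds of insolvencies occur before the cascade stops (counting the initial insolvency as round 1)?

2

Round 1 — Alder becomes insolvent (initial).
  Dover: +90 → 90 ≥ 30
  Fenton: +80 → 80 ≥ 40
Round 2 — Dover, Fenton become insolvent.
  Morley: +55 → 55 < 80
  Pike: +10 → 10 < 50
No further insolvencies.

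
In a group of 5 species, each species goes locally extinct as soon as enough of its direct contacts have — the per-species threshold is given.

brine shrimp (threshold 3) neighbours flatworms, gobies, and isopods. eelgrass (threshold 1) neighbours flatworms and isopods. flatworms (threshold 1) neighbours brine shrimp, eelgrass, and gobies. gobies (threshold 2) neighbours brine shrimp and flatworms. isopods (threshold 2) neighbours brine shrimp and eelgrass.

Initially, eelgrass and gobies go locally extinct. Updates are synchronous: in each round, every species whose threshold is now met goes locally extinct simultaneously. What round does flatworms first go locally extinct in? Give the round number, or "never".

2

Round 1 — eelgrass, gobies go locally extinct (initial).
Round 2 — checking thresholds:
  brine shrimp: 1 of 3 neighbours < 3, holds.
  flatworms: 2 of 3 neighbours ≥ 1, goes locally extinct.
  isopods: 1 of 2 neighbours < 2, holds.
Round 3 — no new extinctions; cascade stops.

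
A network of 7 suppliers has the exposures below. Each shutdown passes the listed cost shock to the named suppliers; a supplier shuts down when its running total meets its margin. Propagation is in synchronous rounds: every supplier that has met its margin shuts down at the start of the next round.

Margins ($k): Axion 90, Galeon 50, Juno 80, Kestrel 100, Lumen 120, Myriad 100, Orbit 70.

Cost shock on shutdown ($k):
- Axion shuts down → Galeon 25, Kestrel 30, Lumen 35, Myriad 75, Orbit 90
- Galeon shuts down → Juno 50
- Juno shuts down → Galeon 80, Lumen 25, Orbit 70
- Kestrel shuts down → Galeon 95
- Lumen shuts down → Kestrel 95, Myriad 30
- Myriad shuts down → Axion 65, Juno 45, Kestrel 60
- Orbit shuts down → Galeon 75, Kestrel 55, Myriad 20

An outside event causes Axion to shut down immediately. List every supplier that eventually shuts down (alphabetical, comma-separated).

Round 1 — Axion shuts down (initial).
  Galeon: +25 → 25 < 50
  Kestrel: +30 → 30 < 100
  Lumen: +35 → 35 < 120
  Myriad: +75 → 75 < 100
  Orbit: +90 → 90 ≥ 70
Round 2 — Orbit shuts down.
  Galeon: +75 → 100 ≥ 50
  Kestrel: +55 → 85 < 100
  Myriad: +20 → 95 < 100
Round 3 — Galeon shuts down.
  Juno: +50 → 50 < 80
No further shutdowns.

Axion, Galeon, Orbit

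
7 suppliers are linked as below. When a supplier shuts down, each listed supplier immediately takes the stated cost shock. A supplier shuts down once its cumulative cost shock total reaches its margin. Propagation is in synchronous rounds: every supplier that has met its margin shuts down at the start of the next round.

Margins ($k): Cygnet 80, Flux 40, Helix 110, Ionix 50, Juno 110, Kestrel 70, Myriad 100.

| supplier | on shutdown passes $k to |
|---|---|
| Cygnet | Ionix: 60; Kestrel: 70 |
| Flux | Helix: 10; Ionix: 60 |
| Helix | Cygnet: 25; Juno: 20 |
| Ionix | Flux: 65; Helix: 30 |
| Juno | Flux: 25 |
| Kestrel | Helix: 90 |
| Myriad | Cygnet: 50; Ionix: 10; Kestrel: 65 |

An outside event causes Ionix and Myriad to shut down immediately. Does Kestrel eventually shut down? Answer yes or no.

Round 1 — Ionix, Myriad shut down (initial).
  Cygnet: +50 → 50 < 80
  Flux: +65 → 65 ≥ 40
  Helix: +30 → 30 < 110
  Kestrel: +65 → 65 < 70
Round 2 — Flux shuts down.
  Helix: +10 → 40 < 110
No further shutdowns.

no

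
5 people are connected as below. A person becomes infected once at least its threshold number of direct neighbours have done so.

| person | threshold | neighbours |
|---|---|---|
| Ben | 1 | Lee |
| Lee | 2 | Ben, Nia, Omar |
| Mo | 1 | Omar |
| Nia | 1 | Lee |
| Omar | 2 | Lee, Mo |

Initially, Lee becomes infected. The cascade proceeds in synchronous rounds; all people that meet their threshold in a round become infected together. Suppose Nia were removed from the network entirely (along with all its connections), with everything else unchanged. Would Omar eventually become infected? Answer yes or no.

With Nia removed:
Round 1 — Lee becomes infected (initial).
Round 2 — checking thresholds:
  Ben: 1 of 1 neighbours ≥ 1, becomes infected.
  Omar: 1 of 2 neighbours < 2, holds.
Round 3 — no new infections; cascade stops.

no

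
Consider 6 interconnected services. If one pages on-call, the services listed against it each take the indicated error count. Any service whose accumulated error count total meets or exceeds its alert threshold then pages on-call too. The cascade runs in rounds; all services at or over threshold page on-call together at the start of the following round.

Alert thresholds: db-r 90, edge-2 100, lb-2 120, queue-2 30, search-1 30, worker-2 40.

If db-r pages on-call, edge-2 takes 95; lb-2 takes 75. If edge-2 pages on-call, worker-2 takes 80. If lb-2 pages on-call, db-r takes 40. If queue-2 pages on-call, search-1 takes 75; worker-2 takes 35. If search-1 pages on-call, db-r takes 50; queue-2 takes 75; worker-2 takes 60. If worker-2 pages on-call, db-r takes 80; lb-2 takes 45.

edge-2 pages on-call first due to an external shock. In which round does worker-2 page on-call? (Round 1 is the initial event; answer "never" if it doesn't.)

2

Round 1 — edge-2 pages on-call (initial).
  worker-2: +80 → 80 ≥ 40
Round 2 — worker-2 pages on-call.
  db-r: +80 → 80 < 90
  lb-2: +45 → 45 < 120
No further pages.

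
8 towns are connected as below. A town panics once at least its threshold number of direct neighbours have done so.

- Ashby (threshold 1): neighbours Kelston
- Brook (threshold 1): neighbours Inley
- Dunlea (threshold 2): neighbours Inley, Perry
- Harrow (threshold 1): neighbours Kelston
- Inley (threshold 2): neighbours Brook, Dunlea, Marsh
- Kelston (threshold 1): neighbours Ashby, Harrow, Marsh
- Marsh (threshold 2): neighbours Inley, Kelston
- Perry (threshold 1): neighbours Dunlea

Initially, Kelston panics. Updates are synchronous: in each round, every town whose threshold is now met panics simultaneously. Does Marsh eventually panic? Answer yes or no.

Round 1 — Kelston panics (initial).
Round 2 — checking thresholds:
  Ashby: 1 of 1 neighbours ≥ 1, panics.
  Harrow: 1 of 1 neighbours ≥ 1, panics.
  Marsh: 1 of 2 neighbours < 2, holds.
Round 3 — no new panics; cascade stops.

no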